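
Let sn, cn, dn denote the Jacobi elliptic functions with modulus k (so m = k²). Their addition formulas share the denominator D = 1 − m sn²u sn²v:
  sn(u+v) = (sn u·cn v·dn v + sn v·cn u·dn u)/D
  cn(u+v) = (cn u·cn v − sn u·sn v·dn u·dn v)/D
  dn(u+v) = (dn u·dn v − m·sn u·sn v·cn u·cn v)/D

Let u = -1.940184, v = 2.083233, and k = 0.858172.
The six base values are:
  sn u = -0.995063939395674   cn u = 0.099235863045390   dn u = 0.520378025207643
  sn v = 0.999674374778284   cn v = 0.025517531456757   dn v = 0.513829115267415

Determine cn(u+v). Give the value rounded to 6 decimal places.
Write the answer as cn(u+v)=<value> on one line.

m = k² = 0.736459181584
D = 1 − m·sn²u·sn²v = 0.2712681079937319
cn(u+v) = (cn u·cn v − sn u·sn v·dn u·dn v)/D = 0.2685111664584273/0.2712681079937319 = 0.9898368387065672

cn(u+v)=0.989837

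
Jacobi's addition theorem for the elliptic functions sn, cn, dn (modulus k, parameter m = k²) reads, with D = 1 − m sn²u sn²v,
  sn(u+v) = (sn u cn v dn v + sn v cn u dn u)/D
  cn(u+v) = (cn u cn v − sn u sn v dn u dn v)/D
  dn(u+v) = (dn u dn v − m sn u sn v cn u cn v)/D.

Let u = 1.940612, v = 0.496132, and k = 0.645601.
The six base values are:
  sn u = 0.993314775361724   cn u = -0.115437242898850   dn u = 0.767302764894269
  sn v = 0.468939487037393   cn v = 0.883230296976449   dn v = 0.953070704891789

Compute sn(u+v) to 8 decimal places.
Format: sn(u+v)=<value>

m = k² = 0.416800651201
D = 1 − m·sn²u·sn²v = 0.9095651571955382
sn(u+v) = (sn u·cn v·dn v + sn v·cn u·dn u)/D = 0.7946169640790319/0.9095651571955382 = 0.8736229150741372

sn(u+v)=0.87362292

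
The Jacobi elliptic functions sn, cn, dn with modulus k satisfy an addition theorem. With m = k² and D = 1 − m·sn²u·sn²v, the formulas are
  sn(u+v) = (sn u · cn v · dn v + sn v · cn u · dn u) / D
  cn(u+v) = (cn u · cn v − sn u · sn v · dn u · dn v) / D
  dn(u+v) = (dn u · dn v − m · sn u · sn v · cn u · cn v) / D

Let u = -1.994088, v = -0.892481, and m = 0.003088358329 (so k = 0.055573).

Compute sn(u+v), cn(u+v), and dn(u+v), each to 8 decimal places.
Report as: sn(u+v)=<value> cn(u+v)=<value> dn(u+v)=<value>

sn u = -0.9124919027009538, cn u = -0.4090947659225097, dn u = 0.9987134247487363
sn v = -0.7784352168401703, cn v = 0.6277249502632479, dn v = 0.9990638488625095
m = k² = 0.003088358329
D = 1 − m·sn²u·sn²v = 0.9984417731862658
sn(u+v) = (sn u·cn v·dn v + sn v·cn u·dn u)/D = -0.2542136544692006/0.9984417731862658 = -0.2546103952140786
cn(u+v) = (cn u·cn v − sn u·sn v·dn u·dn v)/D = -0.9655368415160286/0.9984417731862658 = -0.9670437149627367
dn(u+v) = (dn u·dn v − m·sn u·sn v·cn u·cn v)/D = 0.9983418205088328/0.9984417731862658 = 0.999899891330554

sn(u+v)=-0.25461040 cn(u+v)=-0.96704371 dn(u+v)=0.99989989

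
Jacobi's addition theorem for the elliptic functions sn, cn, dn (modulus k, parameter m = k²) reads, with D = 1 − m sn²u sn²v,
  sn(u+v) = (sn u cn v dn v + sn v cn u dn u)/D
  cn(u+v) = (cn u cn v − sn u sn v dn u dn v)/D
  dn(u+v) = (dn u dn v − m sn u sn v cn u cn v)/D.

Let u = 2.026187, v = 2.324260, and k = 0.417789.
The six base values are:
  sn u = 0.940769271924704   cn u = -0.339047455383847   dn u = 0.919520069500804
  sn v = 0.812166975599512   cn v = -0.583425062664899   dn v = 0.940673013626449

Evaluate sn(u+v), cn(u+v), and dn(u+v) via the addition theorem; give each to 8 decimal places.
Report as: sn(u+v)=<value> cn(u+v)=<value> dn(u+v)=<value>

sn(u+v)=-0.85681655 cn(u+v)=-0.51562137 dn(u+v)=0.93373365

m = k² = 0.174547648521
D = 1 − m·sn²u·sn²v = 0.8981007699978845
sn(u+v) = (sn u·cn v·dn v + sn v·cn u·dn u)/D = -0.7695076045710075/0.8981007699978845 = -0.8568165514130671
cn(u+v) = (cn u·cn v − sn u·sn v·dn u·dn v)/D = -0.4630799494452151/0.8981007699978845 = -0.5156213700232168
dn(u+v) = (dn u·dn v − m·sn u·sn v·cn u·cn v)/D = 0.8385869111177604/0.8981007699978845 = 0.9337336512023431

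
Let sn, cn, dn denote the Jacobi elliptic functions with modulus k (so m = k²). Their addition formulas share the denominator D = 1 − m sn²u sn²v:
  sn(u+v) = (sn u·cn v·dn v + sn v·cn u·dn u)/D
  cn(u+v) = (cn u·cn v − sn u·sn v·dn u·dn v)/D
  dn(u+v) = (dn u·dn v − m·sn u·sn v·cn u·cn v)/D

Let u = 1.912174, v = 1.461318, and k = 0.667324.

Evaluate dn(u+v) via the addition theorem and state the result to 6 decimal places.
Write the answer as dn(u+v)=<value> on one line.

sn u = 0.9971203329552185, cn u = -0.07583562228447963, dn u = 0.7464849231361202
sn v = 0.9658072575045525, cn v = 0.2592611450864457, dn v = 0.7645989464718346
m = k² = 0.445321320976
D = 1 − m·sn²u·sn²v = 0.587000465211033
dn(u+v) = (dn u·dn v − m·sn u·sn v·cn u·cn v)/D = 0.5791934230362992/0.587000465211033 = 0.9867001090502933

dn(u+v)=0.986700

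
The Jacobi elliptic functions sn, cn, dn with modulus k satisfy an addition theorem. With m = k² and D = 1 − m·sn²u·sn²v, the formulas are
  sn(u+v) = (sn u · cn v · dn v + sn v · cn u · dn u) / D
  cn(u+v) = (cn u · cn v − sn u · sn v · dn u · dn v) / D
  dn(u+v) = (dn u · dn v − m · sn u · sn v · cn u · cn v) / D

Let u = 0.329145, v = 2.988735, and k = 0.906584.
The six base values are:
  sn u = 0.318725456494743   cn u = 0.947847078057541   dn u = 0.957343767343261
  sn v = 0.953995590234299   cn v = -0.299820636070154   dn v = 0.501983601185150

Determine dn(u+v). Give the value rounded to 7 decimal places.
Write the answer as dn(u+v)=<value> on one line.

m = k² = 0.821894549056
D = 1 − m·sn²u·sn²v = 0.9240124681886915
dn(u+v) = (dn u·dn v − m·sn u·sn v·cn u·cn v)/D = 0.5515906017539946/0.9240124681886915 = 0.5969514706173369

dn(u+v)=0.5969515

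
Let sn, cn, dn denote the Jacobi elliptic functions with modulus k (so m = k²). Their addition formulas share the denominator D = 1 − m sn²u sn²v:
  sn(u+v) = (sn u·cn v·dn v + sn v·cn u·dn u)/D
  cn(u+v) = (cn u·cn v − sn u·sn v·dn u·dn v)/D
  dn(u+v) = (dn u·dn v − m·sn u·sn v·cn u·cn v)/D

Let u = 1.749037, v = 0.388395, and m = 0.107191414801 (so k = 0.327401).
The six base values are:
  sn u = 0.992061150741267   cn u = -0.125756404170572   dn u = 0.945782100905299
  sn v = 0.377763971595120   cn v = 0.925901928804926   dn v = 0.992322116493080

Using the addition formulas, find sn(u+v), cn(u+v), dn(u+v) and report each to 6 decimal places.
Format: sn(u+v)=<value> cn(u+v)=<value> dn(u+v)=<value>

sn(u+v)=0.879814 cn(u+v)=-0.475319 dn(u+v)=0.957615

m = k² = 0.107191414801
D = 1 − m·sn²u·sn²v = 0.9849450970448829
sn(u+v) = (sn u·cn v·dn v + sn v·cn u·dn u)/D = 0.8665682525969807/0.9849450970448829 = 0.879813763423904
cn(u+v) = (cn u·cn v − sn u·sn v·dn u·dn v)/D = -0.4681626937120995/0.9849450970448829 = -0.4753185686356748
dn(u+v) = (dn u·dn v − m·sn u·sn v·cn u·cn v)/D = 0.9431979991834444/0.9849450970448829 = 0.9576147970209795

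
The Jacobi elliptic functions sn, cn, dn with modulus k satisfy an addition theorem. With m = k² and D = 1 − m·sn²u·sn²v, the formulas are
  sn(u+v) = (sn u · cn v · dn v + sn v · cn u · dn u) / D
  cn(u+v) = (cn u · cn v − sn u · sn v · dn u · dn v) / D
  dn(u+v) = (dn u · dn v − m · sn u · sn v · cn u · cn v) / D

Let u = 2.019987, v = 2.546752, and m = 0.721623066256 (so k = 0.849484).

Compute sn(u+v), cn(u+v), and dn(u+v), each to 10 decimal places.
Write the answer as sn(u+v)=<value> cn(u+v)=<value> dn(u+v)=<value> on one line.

sn u = 0.9989068600332088, cn u = 0.04674489254020645, dn u = 0.5291065502016432
sn v = 0.9721571264720131, cn v = -0.2343299414280607, dn v = 0.5639163347538647
m = k² = 0.721623066256
D = 1 − m·sn²u·sn²v = 0.3194918569902602
sn(u+v) = (sn u·cn v·dn v + sn v·cn u·dn u)/D = -0.1079536412273741/0.3194918569902602 = -0.3378916828877587
cn(u+v) = (cn u·cn v − sn u·sn v·dn u·dn v)/D = -0.3007009445093851/0.3194918569902602 = -0.9411850034054295
dn(u+v) = (dn u·dn v − m·sn u·sn v·cn u·cn v)/D = 0.306047806161543/0.3194918569902602 = 0.9579205211820872

sn(u+v)=-0.3378916829 cn(u+v)=-0.9411850034 dn(u+v)=0.9579205212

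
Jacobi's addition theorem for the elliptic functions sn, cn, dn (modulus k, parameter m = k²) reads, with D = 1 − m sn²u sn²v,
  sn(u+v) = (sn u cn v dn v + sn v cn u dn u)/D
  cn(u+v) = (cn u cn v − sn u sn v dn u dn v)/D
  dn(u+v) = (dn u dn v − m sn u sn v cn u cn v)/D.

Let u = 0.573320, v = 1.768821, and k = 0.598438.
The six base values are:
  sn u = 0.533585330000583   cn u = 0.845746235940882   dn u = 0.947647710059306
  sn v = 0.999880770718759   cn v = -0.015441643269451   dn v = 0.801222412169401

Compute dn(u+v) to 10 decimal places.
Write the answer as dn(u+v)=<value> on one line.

m = k² = 0.358128039844
D = 1 − m·sn²u·sn²v = 0.8980604950765413
dn(u+v) = (dn u·dn v − m·sn u·sn v·cn u·cn v)/D = 0.761771891294505/0.8980604950765413 = 0.8482411769260372

dn(u+v)=0.8482411769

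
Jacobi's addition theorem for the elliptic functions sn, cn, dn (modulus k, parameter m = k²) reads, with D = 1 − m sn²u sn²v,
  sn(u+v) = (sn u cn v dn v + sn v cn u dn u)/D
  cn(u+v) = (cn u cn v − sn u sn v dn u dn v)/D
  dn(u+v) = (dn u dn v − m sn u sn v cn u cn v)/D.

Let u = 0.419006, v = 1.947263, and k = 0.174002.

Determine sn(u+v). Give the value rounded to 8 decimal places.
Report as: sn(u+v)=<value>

sn u = 0.4065253025284989, cn u = 0.9136395232279044, dn u = 0.99749505652398
sn v = 0.9362324141528728, cn v = -0.3513813692976388, dn v = 0.9866415424756429
m = k² = 0.030276696004
D = 1 − m·sn²u·sn²v = 0.9956141781187278
sn(u+v) = (sn u·cn v·dn v + sn v·cn u·dn u)/D = 0.7122990375956794/0.9956141781187278 = 0.7154368160381272

sn(u+v)=0.71543682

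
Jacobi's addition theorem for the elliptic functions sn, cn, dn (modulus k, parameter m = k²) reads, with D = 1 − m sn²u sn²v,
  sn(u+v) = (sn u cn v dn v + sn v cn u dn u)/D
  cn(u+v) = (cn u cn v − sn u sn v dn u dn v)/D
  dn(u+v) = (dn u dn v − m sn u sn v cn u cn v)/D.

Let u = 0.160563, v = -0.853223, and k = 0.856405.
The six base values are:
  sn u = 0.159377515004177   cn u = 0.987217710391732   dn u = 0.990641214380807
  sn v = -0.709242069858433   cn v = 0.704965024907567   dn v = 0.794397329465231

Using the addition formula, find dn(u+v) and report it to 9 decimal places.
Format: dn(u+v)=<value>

m = k² = 0.733429524025
D = 1 − m·sn²u·sn²v = 0.9906286648987782
dn(u+v) = (dn u·dn v − m·sn u·sn v·cn u·cn v)/D = 0.8446606923359159/0.9906286648987782 = 0.8526511721950048

dn(u+v)=0.852651172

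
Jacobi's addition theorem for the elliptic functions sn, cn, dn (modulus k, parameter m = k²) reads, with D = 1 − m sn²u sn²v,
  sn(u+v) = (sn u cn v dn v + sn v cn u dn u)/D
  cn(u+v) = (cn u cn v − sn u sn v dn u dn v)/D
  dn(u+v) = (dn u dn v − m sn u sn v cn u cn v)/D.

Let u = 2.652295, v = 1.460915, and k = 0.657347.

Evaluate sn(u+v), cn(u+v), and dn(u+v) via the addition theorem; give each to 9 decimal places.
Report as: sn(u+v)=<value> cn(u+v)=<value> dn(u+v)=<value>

sn(u+v)=-0.482172691 cn(u+v)=-0.876076193 dn(u+v)=0.948440653

sn u = 0.7818704772293106, cn u = -0.6234409008376096, dn u = 0.8578140240571027
sn v = 0.9669064405914172, cn v = 0.2551312116202879, dn v = 0.7720242725003462
m = k² = 0.432105078409
D = 1 − m·sn²u·sn²v = 0.7530392665144135
sn(u+v) = (sn u·cn v·dn v + sn v·cn u·dn u)/D = -0.3630949693232042/0.7530392665144135 = -0.4821726906803397
cn(u+v) = (cn u·cn v − sn u·sn v·dn u·dn v)/D = -0.6597197739682715/0.7530392665144135 = -0.8760761932401094
dn(u+v) = (dn u·dn v − m·sn u·sn v·cn u·cn v)/D = 0.714213053839516/0.7530392665144135 = 0.9484406532283342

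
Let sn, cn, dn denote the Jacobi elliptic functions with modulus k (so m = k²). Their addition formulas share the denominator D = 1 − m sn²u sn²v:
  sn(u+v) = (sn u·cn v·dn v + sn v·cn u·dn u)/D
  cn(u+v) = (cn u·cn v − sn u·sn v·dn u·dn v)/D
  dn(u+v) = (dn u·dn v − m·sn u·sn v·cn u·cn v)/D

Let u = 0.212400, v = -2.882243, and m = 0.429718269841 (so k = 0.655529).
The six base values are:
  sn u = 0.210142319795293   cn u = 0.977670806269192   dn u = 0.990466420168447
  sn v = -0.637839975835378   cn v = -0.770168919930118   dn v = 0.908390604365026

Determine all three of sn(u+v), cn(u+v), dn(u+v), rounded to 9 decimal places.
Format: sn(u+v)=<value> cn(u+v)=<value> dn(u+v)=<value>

m = k² = 0.429718269841
D = 1 − m·sn²u·sn²v = 0.9922796972375507
sn(u+v) = (sn u·cn v·dn v + sn v·cn u·dn u)/D = -0.7646709598584906/0.9922796972375507 = -0.7706203825265098
cn(u+v) = (cn u·cn v − sn u·sn v·dn u·dn v)/D = -0.6323743517086536/0.9922796972375507 = -0.6372944578722584
dn(u+v) = (dn u·dn v − m·sn u·sn v·cn u·cn v)/D = 0.8563605608824743/0.9922796972375507 = 0.8630233625322906

sn(u+v)=-0.770620383 cn(u+v)=-0.637294458 dn(u+v)=0.863023363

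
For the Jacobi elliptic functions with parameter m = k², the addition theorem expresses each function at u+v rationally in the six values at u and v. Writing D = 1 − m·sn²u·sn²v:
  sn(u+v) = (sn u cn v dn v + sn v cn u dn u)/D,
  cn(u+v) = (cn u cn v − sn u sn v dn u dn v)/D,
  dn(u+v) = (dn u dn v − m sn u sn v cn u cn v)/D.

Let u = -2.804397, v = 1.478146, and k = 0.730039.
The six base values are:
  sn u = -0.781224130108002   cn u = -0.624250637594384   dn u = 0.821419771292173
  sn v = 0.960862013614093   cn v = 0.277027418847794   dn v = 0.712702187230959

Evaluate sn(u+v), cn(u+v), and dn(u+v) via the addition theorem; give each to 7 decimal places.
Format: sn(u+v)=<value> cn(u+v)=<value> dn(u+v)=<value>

sn(u+v)=-0.9246146 cn(u+v)=0.3809041 dn(u+v)=0.7378134

m = k² = 0.532956941521
D = 1 − m·sn²u·sn²v = 0.6996929897902402
sn(u+v) = (sn u·cn v·dn v + sn v·cn u·dn u)/D = -0.6469463263896926/0.6996929897902402 = -0.9246145607141778
cn(u+v) = (cn u·cn v − sn u·sn v·dn u·dn v)/D = 0.2665159108430236/0.6996929897902402 = 0.3809040746898464
dn(u+v) = (dn u·dn v − m·sn u·sn v·cn u·cn v)/D = 0.5162428904100047/0.6996929897902402 = 0.7378134380977123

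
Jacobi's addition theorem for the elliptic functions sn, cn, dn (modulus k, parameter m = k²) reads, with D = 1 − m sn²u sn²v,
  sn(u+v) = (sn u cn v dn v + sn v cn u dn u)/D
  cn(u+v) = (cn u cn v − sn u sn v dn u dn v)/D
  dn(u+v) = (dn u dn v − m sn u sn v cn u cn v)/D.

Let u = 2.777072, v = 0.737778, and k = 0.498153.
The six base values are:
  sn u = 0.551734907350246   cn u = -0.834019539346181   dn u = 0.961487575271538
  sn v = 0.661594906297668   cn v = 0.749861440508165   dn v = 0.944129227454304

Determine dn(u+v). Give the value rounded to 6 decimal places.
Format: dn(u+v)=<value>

dn(u+v)=0.997398

m = k² = 0.248156411409
D = 1 − m·sn²u·sn²v = 0.9669348322960622
dn(u+v) = (dn u·dn v − m·sn u·sn v·cn u·cn v)/D = 0.9644192322920042/0.9669348322960622 = 0.997398376891559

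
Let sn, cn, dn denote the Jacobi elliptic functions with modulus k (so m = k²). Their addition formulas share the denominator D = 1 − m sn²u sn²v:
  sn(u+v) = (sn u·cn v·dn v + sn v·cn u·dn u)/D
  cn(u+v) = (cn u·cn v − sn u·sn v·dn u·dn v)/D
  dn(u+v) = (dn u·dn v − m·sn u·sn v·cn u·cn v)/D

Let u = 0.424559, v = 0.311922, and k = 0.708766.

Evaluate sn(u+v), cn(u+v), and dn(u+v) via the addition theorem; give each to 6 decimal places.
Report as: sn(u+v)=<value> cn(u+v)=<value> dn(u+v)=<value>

sn u = 0.4063014102337366, cn u = 0.9137391115860571, dn u = 0.9576386411705669
sn v = 0.3045211384738878, cn v = 0.9525055780532559, dn v = 0.9764300207859282
m = k² = 0.502349242756
D = 1 − m·sn²u·sn²v = 0.9923098059104103
sn(u+v) = (sn u·cn v·dn v + sn v·cn u·dn u)/D = 0.6443483795716644/0.9923098059104103 = 0.64934194516046
cn(u+v) = (cn u·cn v − sn u·sn v·dn u·dn v)/D = 0.7546482072126896/0.9923098059104103 = 0.7604965734671196
dn(u+v) = (dn u·dn v − m·sn u·sn v·cn u·cn v)/D = 0.8809716021605707/0.9923098059104103 = 0.8877989483861942

sn(u+v)=0.649342 cn(u+v)=0.760497 dn(u+v)=0.887799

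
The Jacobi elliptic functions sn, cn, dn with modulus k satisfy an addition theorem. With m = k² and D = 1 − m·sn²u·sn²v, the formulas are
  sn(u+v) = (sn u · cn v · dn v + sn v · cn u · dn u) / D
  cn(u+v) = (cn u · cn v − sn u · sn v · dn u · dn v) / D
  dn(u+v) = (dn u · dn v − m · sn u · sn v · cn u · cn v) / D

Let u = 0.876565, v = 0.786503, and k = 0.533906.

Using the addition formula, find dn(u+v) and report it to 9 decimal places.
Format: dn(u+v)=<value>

dn(u+v)=0.845758200

sn u = 0.750795383689104, cn u = 0.6605348528511808, dn u = 0.9161418789201544
sn v = 0.6933875782805513, cn v = 0.7205648244857865, dn v = 0.9289505665410313
m = k² = 0.285055616836
D = 1 − m·sn²u·sn²v = 0.9227453010176229
dn(u+v) = (dn u·dn v − m·sn u·sn v·cn u·cn v)/D = 0.7804194045587475/0.9227453010176229 = 0.845758199687481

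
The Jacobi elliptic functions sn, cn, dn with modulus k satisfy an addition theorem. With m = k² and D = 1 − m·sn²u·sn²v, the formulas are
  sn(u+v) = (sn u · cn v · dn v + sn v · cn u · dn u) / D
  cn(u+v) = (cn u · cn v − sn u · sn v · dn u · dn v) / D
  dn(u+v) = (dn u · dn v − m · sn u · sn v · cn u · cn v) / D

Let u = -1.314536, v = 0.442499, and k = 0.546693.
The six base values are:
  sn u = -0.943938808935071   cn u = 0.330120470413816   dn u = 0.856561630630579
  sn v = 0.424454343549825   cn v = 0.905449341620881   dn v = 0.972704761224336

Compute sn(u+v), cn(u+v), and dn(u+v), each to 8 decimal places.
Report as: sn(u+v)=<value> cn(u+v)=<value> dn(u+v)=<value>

sn(u+v)=-0.74718552 cn(u+v)=0.66461552 dn(u+v)=0.91276678

m = k² = 0.298873236249
D = 1 − m·sn²u·sn²v = 0.952022603798788
sn(u+v) = (sn u·cn v·dn v + sn v·cn u·dn u)/D = -0.7113375088240622/0.952022603798788 = -0.7471855247823559
cn(u+v) = (cn u·cn v − sn u·sn v·dn u·dn v)/D = 0.6327289994016405/0.952022603798788 = 0.664615521603066
dn(u+v) = (dn u·dn v − m·sn u·sn v·cn u·cn v)/D = 0.868974606273722/0.952022603798788 = 0.9127667797028291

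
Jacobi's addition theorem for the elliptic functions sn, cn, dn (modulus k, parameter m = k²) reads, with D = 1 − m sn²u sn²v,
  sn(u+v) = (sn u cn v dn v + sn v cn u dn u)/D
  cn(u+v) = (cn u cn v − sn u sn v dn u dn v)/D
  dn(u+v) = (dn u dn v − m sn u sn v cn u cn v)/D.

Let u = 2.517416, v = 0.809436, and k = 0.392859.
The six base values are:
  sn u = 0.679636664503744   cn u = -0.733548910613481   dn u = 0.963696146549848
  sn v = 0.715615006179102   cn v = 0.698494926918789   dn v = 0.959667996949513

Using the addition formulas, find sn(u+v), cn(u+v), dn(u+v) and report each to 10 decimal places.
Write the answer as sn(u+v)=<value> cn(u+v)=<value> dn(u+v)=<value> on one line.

m = k² = 0.154338193881
D = 1 − m·sn²u·sn²v = 0.9634921807849441
sn(u+v) = (sn u·cn v·dn v + sn v·cn u·dn u)/D = -0.05030507149237551/0.9634921807849441 = -0.05221118810885693
cn(u+v) = (cn u·cn v − sn u·sn v·dn u·dn v)/D = -0.9621780408094306/0.9634921807849441 = -0.998636065759825
dn(u+v) = (dn u·dn v − m·sn u·sn v·cn u·cn v)/D = 0.963289475789427/0.9634921807849441 = 0.9997896142806764

sn(u+v)=-0.0522111881 cn(u+v)=-0.9986360658 dn(u+v)=0.9997896143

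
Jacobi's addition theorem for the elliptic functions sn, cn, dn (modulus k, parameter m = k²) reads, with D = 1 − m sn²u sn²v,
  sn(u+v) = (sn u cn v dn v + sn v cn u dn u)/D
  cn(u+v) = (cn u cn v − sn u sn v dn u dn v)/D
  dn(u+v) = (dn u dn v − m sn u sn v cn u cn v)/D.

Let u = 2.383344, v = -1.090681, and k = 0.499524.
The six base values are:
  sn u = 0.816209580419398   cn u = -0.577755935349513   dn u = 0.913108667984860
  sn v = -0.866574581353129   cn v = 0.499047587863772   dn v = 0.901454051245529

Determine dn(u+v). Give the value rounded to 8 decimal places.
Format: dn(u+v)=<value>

dn(u+v)=0.88238949

m = k² = 0.249524226576
D = 1 − m·sn²u·sn²v = 0.8751674085415113
dn(u+v) = (dn u·dn v − m·sn u·sn v·cn u·cn v)/D = 0.7722385219764291/0.8751674085415113 = 0.8823894885018447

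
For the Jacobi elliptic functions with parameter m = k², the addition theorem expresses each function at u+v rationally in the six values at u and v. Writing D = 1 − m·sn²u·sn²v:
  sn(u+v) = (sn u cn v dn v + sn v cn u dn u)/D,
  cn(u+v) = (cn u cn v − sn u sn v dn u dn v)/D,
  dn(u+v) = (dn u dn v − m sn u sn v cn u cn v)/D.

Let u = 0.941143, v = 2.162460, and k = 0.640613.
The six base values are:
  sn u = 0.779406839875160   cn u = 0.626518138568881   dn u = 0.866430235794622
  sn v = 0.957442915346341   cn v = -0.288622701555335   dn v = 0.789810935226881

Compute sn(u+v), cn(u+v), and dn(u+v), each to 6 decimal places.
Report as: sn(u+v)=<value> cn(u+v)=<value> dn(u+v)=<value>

sn(u+v)=0.443390 cn(u+v)=-0.896329 dn(u+v)=0.958812

m = k² = 0.410385015769
D = 1 − m·sn²u·sn²v = 0.7714686945670779
sn(u+v) = (sn u·cn v·dn v + sn v·cn u·dn u)/D = 0.3420612848986246/0.7714686945670779 = 0.44338971536697
cn(u+v) = (cn u·cn v − sn u·sn v·dn u·dn v)/D = -0.6914897136404368/0.7714686945670779 = -0.8963289353283187
dn(u+v) = (dn u·dn v − m·sn u·sn v·cn u·cn v)/D = 0.7396934968585904/0.7714686945670779 = 0.958812071141372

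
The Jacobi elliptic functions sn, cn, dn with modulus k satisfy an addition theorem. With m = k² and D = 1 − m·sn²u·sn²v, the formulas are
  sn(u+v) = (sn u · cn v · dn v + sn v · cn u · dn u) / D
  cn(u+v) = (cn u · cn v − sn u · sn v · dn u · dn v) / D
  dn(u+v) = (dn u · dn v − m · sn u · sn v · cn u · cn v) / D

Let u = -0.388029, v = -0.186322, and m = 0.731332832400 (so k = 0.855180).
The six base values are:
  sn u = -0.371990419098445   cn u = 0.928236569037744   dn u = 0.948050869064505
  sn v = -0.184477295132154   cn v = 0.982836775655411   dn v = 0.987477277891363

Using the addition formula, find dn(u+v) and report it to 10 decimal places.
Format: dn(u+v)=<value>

dn(u+v)=0.8934701157

m = k² = 0.7313328324
D = 1 − m·sn²u·sn²v = 0.9965559898368772
dn(u+v) = (dn u·dn v − m·sn u·sn v·cn u·cn v)/D = 0.8903929955084371/0.9965559898368772 = 0.8934701156672415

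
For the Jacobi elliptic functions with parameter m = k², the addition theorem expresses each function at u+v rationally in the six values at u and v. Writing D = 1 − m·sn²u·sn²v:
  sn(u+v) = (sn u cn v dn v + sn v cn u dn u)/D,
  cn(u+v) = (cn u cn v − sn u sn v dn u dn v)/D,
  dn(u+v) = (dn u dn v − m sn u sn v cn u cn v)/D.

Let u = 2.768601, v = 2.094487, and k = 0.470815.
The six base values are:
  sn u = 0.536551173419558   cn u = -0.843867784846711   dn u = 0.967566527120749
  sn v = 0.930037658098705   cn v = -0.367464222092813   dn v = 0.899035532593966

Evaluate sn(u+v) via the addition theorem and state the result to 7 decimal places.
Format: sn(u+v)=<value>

sn(u+v)=-0.9913517

m = k² = 0.221666764225
D = 1 − m·sn²u·sn²v = 0.9448019230579488
sn(u+v) = (sn u·cn v·dn v + sn v·cn u·dn u)/D = -0.9366309601328106/0.9448019230579488 = -0.9913516656499893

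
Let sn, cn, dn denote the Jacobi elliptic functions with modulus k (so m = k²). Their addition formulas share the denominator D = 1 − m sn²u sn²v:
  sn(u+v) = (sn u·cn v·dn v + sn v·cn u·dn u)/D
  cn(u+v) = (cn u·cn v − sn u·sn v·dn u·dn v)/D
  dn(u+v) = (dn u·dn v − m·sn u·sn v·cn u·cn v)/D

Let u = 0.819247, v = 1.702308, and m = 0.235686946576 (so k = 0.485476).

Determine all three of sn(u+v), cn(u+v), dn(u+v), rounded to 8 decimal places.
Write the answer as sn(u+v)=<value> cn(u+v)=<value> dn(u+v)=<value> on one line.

sn(u+v)=0.72760143 cn(u+v)=-0.68600012 dn(u+v)=0.93553537

sn u = 0.7176635778853994, cn u = 0.6963899690379862, dn u = 0.9373428170901556
sn v = 0.9997756312383645, cn v = -0.02118223741557498, dn v = 0.8743104729647683
m = k² = 0.235686946576
D = 1 − m·sn²u·sn²v = 0.8786660221890294
sn(u+v) = (sn u·cn v·dn v + sn v·cn u·dn u)/D = 0.6393186540279022/0.8786660221890294 = 0.727601429761858
cn(u+v) = (cn u·cn v − sn u·sn v·dn u·dn v)/D = -0.6027649933111936/0.8786660221890294 = -0.6860001161869435
dn(u+v) = (dn u·dn v − m·sn u·sn v·cn u·cn v)/D = 0.822023140664951/0.8786660221890294 = 0.9355353682813825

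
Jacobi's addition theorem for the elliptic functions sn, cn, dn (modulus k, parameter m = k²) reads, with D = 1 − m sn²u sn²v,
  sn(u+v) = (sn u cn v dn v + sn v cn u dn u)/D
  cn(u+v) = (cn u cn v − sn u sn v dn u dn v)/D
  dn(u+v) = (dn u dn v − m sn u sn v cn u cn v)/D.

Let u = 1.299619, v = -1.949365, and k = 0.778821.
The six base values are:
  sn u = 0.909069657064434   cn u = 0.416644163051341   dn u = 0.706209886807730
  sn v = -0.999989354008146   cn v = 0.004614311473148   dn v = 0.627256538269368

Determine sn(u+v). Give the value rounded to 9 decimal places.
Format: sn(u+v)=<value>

sn(u+v)=-0.584677635

m = k² = 0.606562150041
D = 1 − m·sn²u·sn²v = 0.4987430771496575
sn(u+v) = (sn u·cn v·dn v + sn v·cn u·dn u)/D = -0.2916039226070045/0.4987430771496575 = -0.5846776345719645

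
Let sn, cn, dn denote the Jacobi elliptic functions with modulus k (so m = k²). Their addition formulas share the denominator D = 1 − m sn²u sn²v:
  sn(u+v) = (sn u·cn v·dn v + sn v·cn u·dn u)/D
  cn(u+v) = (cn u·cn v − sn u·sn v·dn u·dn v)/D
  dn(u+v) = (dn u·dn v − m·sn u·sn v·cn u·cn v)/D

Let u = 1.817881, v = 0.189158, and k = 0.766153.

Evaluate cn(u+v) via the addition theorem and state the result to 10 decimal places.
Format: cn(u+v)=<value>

sn u = 0.9971243623770068, cn u = 0.07578262303620496, dn u = 0.6452756543251513
sn v = 0.1873869000087243, cn v = 0.9822861852358102, dn v = 0.9896405945030467
m = k² = 0.586990419409
D = 1 − m·sn²u·sn²v = 0.9795068782194557
cn(u+v) = (cn u·cn v − sn u·sn v·dn u·dn v)/D = -0.04487925172621786/0.9795068782194557 = -0.04581820988107731

cn(u+v)=-0.0458182099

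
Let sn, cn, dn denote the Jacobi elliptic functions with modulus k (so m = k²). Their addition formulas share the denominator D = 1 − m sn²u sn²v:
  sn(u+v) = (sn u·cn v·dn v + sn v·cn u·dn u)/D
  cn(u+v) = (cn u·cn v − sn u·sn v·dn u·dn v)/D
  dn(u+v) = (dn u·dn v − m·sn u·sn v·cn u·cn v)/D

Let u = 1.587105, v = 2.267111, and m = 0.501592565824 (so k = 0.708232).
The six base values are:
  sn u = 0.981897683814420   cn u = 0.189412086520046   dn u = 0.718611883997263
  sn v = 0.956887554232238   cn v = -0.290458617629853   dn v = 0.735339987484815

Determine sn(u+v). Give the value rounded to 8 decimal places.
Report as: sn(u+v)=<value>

m = k² = 0.501592565824
D = 1 − m·sn²u·sn²v = 0.5572022818212435
sn(u+v) = (sn u·cn v·dn v + sn v·cn u·dn u)/D = -0.07947385936712325/0.5572022818212435 = -0.1426301757188771

sn(u+v)=-0.14263018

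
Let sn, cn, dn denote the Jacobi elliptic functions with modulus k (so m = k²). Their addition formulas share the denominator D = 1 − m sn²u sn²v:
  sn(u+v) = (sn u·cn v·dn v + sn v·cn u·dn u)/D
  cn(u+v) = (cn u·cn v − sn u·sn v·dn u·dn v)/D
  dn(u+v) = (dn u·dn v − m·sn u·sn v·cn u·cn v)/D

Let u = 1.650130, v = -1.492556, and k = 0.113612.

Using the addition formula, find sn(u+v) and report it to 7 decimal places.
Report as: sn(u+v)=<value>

sn u = 0.9972818511841125, cn u = -0.07368113258351617, dn u = 0.9935604602214727
sn v = -0.9965733859070025, cn v = 0.08271327887257716, dn v = 0.9935696358178731
m = k² = 0.012907686544
D = 1 − m·sn²u·sn²v = 0.9872502164639284
sn(u+v) = (sn u·cn v·dn v + sn v·cn u·dn u)/D = 0.1549138301116603/0.9872502164639284 = 0.1569144554523584

sn(u+v)=0.1569145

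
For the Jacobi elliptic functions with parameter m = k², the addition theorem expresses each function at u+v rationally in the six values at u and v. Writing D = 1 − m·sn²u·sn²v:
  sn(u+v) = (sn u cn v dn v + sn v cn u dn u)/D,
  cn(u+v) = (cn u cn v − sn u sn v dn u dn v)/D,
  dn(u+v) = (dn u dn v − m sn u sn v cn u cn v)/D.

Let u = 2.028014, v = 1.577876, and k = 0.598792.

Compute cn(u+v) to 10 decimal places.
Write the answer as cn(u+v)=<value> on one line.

cn(u+v)=-0.9943682957

sn u = 0.9750547621405041, cn u = -0.2219644359511787, dn u = 0.8118579613027616
sn v = 0.9904995650411357, cn v = 0.1375158596428824, dn v = 0.8051264346077066
m = k² = 0.358551859264
D = 1 − m·sn²u·sn²v = 0.6655597243992852
cn(u+v) = (cn u·cn v − sn u·sn v·dn u·dn v)/D = -0.6618114888425715/0.6655597243992852 = -0.9943682957076516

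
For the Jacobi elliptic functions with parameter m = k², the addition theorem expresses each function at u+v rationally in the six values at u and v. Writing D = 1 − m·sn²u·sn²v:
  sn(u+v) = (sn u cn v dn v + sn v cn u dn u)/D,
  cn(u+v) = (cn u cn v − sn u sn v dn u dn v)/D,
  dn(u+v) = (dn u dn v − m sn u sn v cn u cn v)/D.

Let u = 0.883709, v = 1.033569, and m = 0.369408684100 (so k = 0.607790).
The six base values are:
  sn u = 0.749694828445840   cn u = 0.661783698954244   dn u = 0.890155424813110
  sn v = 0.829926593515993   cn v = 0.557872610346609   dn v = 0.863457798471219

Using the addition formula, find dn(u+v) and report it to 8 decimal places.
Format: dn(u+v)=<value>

m = k² = 0.3694086841
D = 1 − m·sn²u·sn²v = 0.8569935938470728
dn(u+v) = (dn u·dn v − m·sn u·sn v·cn u·cn v)/D = 0.6837556735364213/0.8569935938470728 = 0.7978538911440625

dn(u+v)=0.79785389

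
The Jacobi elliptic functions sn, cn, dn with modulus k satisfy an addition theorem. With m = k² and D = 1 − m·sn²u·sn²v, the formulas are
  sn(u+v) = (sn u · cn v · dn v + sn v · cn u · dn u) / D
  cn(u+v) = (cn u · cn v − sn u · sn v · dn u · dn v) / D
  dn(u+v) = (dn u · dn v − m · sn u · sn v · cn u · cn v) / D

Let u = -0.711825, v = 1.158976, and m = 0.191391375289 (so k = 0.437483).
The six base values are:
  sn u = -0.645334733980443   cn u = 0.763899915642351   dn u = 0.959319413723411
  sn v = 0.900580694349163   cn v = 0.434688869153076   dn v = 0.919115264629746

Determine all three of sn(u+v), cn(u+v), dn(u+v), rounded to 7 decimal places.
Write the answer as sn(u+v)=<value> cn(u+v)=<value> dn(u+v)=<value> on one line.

sn(u+v)=0.4299301 cn(u+v)=0.9028622 dn(u+v)=0.9821523

m = k² = 0.191391375289
D = 1 − m·sn²u·sn²v = 0.9353545875781865
sn(u+v) = (sn u·cn v·dn v + sn v·cn u·dn u)/D = 0.4021371101943976/0.9353545875781865 = 0.429930120122261
cn(u+v) = (cn u·cn v − sn u·sn v·dn u·dn v)/D = 0.8444962694459096/0.9353545875781865 = 0.9028621665634563
dn(u+v) = (dn u·dn v − m·sn u·sn v·cn u·cn v)/D = 0.9186607049175326/0.9353545875781865 = 0.9821523485506415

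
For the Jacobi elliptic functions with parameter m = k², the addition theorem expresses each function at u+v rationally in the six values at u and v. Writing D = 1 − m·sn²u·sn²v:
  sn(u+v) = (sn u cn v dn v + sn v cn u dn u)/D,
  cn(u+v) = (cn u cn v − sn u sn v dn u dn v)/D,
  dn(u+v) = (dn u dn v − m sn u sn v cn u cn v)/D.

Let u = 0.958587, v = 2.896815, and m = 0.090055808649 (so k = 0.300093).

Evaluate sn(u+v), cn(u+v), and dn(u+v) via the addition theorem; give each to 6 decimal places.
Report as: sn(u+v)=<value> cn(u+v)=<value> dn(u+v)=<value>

sn u = 0.8120218815331328, cn u = 0.5836269903897444, dn u = 0.9698551658216488
sn v = 0.3134769121951296, cn v = -0.9495958221899499, dn v = 0.9955653751035744
m = k² = 0.090055808649
D = 1 − m·sn²u·sn²v = 0.9941647654768173
sn(u+v) = (sn u·cn v·dn v + sn v·cn u·dn u)/D = -0.590234598566281/0.9941647654768173 = -0.5936989712999888
cn(u+v) = (cn u·cn v − sn u·sn v·dn u·dn v)/D = -0.7999916871886083/0.9941647654768173 = -0.8046872258693654
dn(u+v) = (dn u·dn v − m·sn u·sn v·cn u·cn v)/D = 0.9782587690133227/0.9941647654768173 = 0.9840006435393375

sn(u+v)=-0.593699 cn(u+v)=-0.804687 dn(u+v)=0.984001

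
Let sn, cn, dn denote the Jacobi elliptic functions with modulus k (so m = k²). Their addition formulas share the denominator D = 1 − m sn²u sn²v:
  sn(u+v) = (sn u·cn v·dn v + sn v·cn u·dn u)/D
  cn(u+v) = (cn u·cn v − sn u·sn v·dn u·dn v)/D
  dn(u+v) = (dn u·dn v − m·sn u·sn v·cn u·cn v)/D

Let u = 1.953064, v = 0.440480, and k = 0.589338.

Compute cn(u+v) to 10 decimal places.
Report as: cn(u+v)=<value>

cn(u+v)=-0.5125201092

sn u = 0.9855132788590338, cn u = -0.1695982818088567, dn u = 0.8140459855722036
sn v = 0.4220766222532836, cn v = 0.9065601606883345, dn v = 0.9685688053827446
m = k² = 0.347319278244
D = 1 − m·sn²u·sn²v = 0.9399052618327718
cn(u+v) = (cn u·cn v − sn u·sn v·dn u·dn v)/D = -0.4817203474229775/0.9399052618327718 = -0.5125201091902019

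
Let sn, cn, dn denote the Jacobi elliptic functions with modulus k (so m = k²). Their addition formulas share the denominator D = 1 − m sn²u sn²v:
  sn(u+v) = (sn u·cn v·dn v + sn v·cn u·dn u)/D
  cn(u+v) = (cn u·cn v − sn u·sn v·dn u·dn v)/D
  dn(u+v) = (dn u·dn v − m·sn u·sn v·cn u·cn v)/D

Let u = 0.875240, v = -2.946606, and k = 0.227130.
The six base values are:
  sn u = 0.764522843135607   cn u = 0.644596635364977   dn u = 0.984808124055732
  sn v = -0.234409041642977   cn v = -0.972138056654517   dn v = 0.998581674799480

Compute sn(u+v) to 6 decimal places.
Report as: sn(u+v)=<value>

sn(u+v)=-0.892450

m = k² = 0.0515880369
D = 1 − m·sn²u·sn²v = 0.9983431673174438
sn(u+v) = (sn u·cn v·dn v + sn v·cn u·dn u)/D = -0.8909714188869438/0.9983431673174438 = -0.8924500593127624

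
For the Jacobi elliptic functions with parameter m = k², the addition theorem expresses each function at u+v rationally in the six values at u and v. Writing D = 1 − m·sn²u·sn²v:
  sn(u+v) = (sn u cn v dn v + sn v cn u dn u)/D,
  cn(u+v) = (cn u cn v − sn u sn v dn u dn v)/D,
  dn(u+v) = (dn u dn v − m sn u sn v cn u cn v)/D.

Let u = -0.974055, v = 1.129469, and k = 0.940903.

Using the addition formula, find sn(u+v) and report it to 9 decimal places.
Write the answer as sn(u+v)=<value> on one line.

sn u = -0.7597481427134368, cn u = 0.6502174710383314, dn u = 0.6992785344030877
sn v = 0.8228450395897752, cn v = 0.568265818805338, dn v = 0.6329197972433032
m = k² = 0.885298455409
D = 1 − m·sn²u·sn²v = 0.6540087534496511
sn(u+v) = (sn u·cn v·dn v + sn v·cn u·dn u)/D = 0.1008776527280313/0.6540087534496511 = 0.1542451109345853

sn(u+v)=0.154245111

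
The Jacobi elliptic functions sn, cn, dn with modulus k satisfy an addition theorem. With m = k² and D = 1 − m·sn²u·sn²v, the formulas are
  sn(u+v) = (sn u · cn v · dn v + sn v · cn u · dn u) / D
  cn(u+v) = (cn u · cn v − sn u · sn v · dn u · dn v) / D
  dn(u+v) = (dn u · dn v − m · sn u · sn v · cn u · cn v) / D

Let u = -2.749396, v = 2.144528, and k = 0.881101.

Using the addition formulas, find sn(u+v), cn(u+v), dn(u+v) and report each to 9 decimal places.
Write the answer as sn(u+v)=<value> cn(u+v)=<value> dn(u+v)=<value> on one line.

sn u = -0.9647034722146637, cn u = -0.2633385856591691, dn u = 0.5267807609209861
sn v = 0.9995691283614502, cn v = 0.02935230189832884, dn v = 0.4736347628304198
m = k² = 0.776338972201
D = 1 − m·sn²u·sn²v = 0.278120447210702
sn(u+v) = (sn u·cn v·dn v + sn v·cn u·dn u)/D = -0.1520734979564422/0.278120447210702 = -0.5467900669713523
cn(u+v) = (cn u·cn v − sn u·sn v·dn u·dn v)/D = 0.2328618353787775/0.278120447210702 = 0.8372697430705734
dn(u+v) = (dn u·dn v − m·sn u·sn v·cn u·cn v)/D = 0.2437151971328505/0.278120447210702 = 0.8762937050371331

sn(u+v)=-0.546790067 cn(u+v)=0.837269743 dn(u+v)=0.876293705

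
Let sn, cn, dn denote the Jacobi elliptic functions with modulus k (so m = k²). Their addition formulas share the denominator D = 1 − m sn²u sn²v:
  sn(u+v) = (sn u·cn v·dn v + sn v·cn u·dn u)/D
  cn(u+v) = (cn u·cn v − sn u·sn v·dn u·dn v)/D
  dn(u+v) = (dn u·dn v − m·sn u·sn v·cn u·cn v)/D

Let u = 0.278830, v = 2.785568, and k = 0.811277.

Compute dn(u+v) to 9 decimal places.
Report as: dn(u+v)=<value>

dn(u+v)=0.776629042

sn u = 0.2729848164468016, cn u = 0.9620183418155321, dn u = 0.9751680248374661
sn v = 0.8883193504476773, cn v = -0.4592262314156463, dn v = 0.6932750853334098
m = k² = 0.658170370729
D = 1 − m·sn²u·sn²v = 0.9612962044728043
dn(u+v) = (dn u·dn v − m·sn u·sn v·cn u·cn v)/D = 0.7465705507868866/0.9612962044728043 = 0.7766290424462064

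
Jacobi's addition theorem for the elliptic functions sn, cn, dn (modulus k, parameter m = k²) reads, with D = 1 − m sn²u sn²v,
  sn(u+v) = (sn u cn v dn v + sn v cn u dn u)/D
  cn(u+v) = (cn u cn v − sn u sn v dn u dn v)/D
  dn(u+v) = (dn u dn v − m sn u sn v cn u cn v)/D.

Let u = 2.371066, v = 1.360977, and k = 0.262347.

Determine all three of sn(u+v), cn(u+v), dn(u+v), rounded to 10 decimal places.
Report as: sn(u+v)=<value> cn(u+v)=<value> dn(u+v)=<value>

sn(u+v)=-0.5077283572 cn(u+v)=-0.8615172171 dn(u+v)=0.9910890427

sn u = 0.7319195906728583, cn u = -0.6813910131409686, dn u = 0.9813916174056398
sn v = 0.9737211784066586, cn v = 0.2277434230056889, dn v = 0.9668215200590844
m = k² = 0.068825948409
D = 1 − m·sn²u·sn²v = 0.9650418710494056
sn(u+v) = (sn u·cn v·dn v + sn v·cn u·dn u)/D = -0.4899791238069285/0.9650418710494056 = -0.50772835718943
cn(u+v) = (cn u·cn v − sn u·sn v·dn u·dn v)/D = -0.8314001871012132/0.9650418710494056 = -0.8615172170686565
dn(u+v) = (dn u·dn v − m·sn u·sn v·cn u·cn v)/D = 0.9564424241546654/0.9650418710494056 = 0.9910890427112877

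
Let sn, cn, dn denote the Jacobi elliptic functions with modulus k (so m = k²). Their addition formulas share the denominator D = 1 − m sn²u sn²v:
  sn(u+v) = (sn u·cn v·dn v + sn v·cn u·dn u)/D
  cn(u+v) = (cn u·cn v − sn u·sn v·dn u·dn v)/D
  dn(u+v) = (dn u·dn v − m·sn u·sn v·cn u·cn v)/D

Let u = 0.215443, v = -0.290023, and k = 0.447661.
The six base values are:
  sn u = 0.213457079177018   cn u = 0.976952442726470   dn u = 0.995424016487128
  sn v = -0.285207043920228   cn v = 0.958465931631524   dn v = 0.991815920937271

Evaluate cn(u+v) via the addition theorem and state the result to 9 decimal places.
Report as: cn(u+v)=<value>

m = k² = 0.200400370921
D = 1 − m·sn²u·sn²v = 0.9992572543094481
cn(u+v) = (cn u·cn v − sn u·sn v·dn u·dn v)/D = 0.9964805499303695/0.9992572543094481 = 0.9972212317027435

cn(u+v)=0.997221232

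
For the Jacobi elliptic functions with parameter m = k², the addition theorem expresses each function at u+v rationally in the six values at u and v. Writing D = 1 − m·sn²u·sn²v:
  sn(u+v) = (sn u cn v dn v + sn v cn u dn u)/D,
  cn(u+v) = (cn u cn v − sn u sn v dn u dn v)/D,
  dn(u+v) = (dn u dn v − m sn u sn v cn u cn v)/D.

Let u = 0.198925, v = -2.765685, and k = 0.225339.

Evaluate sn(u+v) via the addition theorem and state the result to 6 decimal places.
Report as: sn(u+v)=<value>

sn u = 0.1975508614184413, cn u = 0.9802926385283283, dn u = 0.9990086753576339
sn v = -0.4044495757370334, cn v = -0.9145602990979511, dn v = 0.9958382484254168
m = k² = 0.050777664921
D = 1 − m·sn²u·sn²v = 0.9996758400555445
sn(u+v) = (sn u·cn v·dn v + sn v·cn u·dn u)/D = -0.5760061646032921/0.9996758400555445 = -0.57619294327578

sn(u+v)=-0.576193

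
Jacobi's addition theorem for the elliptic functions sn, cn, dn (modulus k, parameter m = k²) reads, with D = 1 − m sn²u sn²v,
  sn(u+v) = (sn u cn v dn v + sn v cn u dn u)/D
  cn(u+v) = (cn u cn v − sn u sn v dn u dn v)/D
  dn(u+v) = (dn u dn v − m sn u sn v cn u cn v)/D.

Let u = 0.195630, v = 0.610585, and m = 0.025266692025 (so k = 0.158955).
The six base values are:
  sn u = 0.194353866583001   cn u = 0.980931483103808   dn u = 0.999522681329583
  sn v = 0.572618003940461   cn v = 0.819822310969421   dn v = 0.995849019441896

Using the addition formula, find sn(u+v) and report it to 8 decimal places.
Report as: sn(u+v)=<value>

sn(u+v)=0.72033058

m = k² = 0.025266692025
D = 1 − m·sn²u·sn²v = 0.9996870573509205
sn(u+v) = (sn u·cn v·dn v + sn v·cn u·dn u)/D = 0.7201051553445775/0.9996870573509205 = 0.7203305775037145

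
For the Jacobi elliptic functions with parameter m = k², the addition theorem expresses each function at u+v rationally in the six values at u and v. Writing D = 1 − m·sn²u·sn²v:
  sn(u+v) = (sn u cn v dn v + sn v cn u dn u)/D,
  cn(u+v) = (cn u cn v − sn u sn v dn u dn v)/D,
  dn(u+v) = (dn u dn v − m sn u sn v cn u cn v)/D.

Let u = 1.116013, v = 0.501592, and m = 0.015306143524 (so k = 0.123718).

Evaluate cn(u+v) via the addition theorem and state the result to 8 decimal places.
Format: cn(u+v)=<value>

sn u = 0.8971403572704159, cn u = 0.4417456047961434, dn u = 0.993821253929694
sn v = 0.4805536514091227, cn v = 0.876965328914068, dn v = 0.9982310977639732
m = k² = 0.015306143524
D = 1 − m·sn²u·sn²v = 0.9971550782110252
cn(u+v) = (cn u·cn v − sn u·sn v·dn u·dn v)/D = -0.04030678439847895/0.9971550782110252 = -0.04042178120457702

cn(u+v)=-0.04042178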